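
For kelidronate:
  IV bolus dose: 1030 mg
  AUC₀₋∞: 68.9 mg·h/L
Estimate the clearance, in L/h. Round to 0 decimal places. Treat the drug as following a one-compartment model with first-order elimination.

CL = Dose / AUC = 1030 / 68.9 = 14.95 L/h

15 L/h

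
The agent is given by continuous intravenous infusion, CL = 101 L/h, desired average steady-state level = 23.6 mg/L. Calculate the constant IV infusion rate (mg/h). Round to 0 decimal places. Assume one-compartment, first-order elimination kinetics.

2384 mg/h

At steady state, infusion rate R₀ = Css × CL = 23.6 × 101.0 = 2384 mg/h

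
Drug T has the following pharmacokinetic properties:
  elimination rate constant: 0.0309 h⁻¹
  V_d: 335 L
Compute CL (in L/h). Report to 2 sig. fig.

10 L/h

CL = k × Vd = 0.0309 × 335 = 10.35 L/h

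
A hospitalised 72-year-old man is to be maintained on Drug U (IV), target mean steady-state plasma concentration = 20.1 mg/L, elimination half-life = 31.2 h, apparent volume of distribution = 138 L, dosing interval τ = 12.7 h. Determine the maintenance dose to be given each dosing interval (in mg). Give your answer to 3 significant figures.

783 mg

k = ln2 / t½ = 0.693147 / 31.2 = 0.02222 h⁻¹
CL = k × Vd = 0.02222 × 138 = 3.066 L/h
At steady state, Dose/τ = Css × CL.
Dose = Css × CL × τ = 20.1 × 3.066 × 12.7 = 782.7 mg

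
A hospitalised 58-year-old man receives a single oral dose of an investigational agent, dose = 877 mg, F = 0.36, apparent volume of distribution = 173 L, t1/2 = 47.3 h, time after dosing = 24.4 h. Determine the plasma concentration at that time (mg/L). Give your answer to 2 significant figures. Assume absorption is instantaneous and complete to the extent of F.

1.3 mg/L

Amount reaching circulation = F × Dose = 0.36 × 877.0 = 315.7 mg
C₀ = F·Dose / Vd = 315.7 / 173 = 1.825 mg/L
k = ln2 / t½ = 0.693147 / 47.3 = 0.01465 h⁻¹
C = C₀ · e^(−k·t) = 1.825 × e^(−0.01465 × 24.4)
  = 1.825 × 0.6995 = 1.277 mg/L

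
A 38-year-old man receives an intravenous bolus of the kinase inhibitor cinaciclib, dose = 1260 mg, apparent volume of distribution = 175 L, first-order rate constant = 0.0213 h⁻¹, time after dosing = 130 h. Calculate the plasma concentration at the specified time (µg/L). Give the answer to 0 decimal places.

C₀ = Dose / Vd = 1260 / 175 = 7.200 mg/L
C = C₀ · e^(−k·t) = 7.200 × e^(−0.02130 × 130)
  = 7.200 × 0.06272 = 0.4516 mg/L
Convert: 0.4516 mg/L × 1000 = 451.6 µg/L

452 µg/L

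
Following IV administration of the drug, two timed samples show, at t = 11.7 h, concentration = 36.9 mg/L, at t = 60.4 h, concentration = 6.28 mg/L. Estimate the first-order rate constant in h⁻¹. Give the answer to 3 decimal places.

k = ln(C₁/C₂) / (t₂ − t₁) = ln(36.9/6.28) / (60.4 − 11.7)
  = 1.771 / 48.70 = 0.03637 h⁻¹

0.036 h⁻¹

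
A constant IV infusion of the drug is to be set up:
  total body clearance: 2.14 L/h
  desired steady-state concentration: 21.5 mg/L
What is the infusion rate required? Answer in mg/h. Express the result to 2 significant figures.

46 mg/h

At steady state, infusion rate R₀ = Css × CL = 21.5 × 2.140 = 46.01 mg/h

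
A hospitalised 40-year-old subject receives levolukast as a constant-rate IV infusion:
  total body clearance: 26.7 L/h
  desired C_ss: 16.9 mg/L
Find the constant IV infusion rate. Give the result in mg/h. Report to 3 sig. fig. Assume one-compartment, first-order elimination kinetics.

451 mg/h

At steady state, infusion rate R₀ = Css × CL = 16.9 × 26.70 = 451.2 mg/h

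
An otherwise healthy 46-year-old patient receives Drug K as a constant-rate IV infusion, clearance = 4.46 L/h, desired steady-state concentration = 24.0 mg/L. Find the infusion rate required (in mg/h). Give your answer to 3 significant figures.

107 mg/h

At steady state, infusion rate R₀ = Css × CL = 24.0 × 4.460 = 107.0 mg/h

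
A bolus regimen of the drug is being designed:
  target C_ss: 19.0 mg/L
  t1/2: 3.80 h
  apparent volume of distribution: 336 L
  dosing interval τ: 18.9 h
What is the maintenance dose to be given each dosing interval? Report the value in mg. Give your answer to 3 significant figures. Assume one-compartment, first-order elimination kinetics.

22000 mg

k = ln2 / t½ = 0.693147 / 3.80 = 0.1824 h⁻¹
CL = k × Vd = 0.1824 × 336 = 61.29 L/h
At steady state, Dose/τ = Css × CL.
Dose = Css × CL × τ = 19.0 × 61.29 × 18.9 = 22010 mg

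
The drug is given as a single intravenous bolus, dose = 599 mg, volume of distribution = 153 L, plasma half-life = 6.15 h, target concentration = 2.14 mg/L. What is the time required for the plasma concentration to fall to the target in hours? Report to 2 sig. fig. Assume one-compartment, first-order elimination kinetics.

C₀ = Dose / Vd = 599.0 / 153 = 3.915 mg/L
k = ln2 / t½ = 0.693147 / 6.15 = 0.1127 h⁻¹
t = ln(C₀ / C) / k = ln(3.915 / 2.14) / 0.1127
  = ln(1.829) / 0.1127 = 0.6038 / 0.1127 = 5.358 h

5.4 h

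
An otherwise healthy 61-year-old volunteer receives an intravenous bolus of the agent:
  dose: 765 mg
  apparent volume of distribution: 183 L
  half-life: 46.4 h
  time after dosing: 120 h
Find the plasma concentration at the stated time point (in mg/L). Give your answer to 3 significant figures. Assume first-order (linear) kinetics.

0.696 mg/L

C₀ = Dose / Vd = 765.0 / 183 = 4.180 mg/L
k = ln2 / t½ = 0.693147 / 46.4 = 0.01494 h⁻¹
C = C₀ · e^(−k·t) = 4.180 × e^(−0.01494 × 120)
  = 4.180 × 0.1665 = 0.6960 mg/L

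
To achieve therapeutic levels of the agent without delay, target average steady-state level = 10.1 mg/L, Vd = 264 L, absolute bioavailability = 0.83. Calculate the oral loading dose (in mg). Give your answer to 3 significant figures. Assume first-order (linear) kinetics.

LD = Css × Vd / F = 10.1 × 264 / 0.83 = 3213 mg

3210 mg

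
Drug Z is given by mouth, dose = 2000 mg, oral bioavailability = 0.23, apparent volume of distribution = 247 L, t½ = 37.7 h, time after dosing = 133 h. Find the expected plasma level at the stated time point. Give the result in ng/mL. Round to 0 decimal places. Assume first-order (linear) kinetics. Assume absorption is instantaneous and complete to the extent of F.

Amount reaching circulation = F × Dose = 0.23 × 2000 = 460.0 mg
C₀ = F·Dose / Vd = 460.0 / 247 = 1.862 mg/L
k = ln2 / t½ = 0.693147 / 37.7 = 0.01839 h⁻¹
C = C₀ · e^(−k·t) = 1.862 × e^(−0.01839 × 133)
  = 1.862 × 0.08665 = 0.1613 mg/L
Convert: 0.1613 mg/L × 1000 = 161.3 ng/mL

161 ng/mL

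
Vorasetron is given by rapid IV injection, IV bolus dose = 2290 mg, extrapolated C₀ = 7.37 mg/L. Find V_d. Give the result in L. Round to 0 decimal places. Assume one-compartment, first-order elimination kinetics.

Vd = Dose / C₀ = 2290 / 7.37 = 310.7 L

311 L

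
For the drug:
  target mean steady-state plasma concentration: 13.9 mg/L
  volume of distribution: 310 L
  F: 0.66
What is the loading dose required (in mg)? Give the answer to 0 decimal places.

6529 mg

LD = Css × Vd / F = 13.9 × 310 / 0.66 = 6529 mg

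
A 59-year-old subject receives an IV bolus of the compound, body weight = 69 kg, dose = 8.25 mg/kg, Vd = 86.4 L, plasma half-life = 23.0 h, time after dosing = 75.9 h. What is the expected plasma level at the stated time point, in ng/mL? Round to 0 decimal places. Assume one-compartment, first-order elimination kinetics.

669 ng/mL

Total dose = 8.25 × 69 = 569.3 mg
C₀ = Dose / Vd = 569.3 / 86.4 = 6.589 mg/L
k = ln2 / t½ = 0.693147 / 23.0 = 0.03014 h⁻¹
C = C₀ · e^(−k·t) = 6.589 × e^(−0.03014 × 75.9)
  = 6.589 × 0.1015 = 0.6688 mg/L
Convert: 0.6688 mg/L × 1000 = 668.8 ng/mL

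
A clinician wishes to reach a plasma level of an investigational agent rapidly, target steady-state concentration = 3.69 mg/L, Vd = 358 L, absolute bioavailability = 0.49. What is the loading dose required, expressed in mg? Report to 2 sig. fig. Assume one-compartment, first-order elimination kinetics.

LD = Css × Vd / F = 3.69 × 358 / 0.49 = 2696 mg

2700 mg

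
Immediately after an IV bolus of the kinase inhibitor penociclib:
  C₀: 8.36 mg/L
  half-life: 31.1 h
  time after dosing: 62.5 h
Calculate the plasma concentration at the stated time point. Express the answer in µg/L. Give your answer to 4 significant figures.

2076 µg/L

k = ln2 / t½ = 0.693147 / 31.1 = 0.02229 h⁻¹
C = C₀ · e^(−k·t) = 8.360 × e^(−0.02229 × 62.5)
  = 8.360 × 0.2483 = 2.076 mg/L
Convert: 2.076 mg/L × 1000 = 2076 µg/L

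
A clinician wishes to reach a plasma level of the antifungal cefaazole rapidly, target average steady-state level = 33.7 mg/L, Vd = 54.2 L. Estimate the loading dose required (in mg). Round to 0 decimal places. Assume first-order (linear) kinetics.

LD = Css × Vd = 33.7 × 54.2 = 1827 mg

1827 mg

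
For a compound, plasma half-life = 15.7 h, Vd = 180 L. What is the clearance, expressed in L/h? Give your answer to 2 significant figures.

7.9 L/h

k = ln2 / t½ = 0.693147 / 15.7 = 0.04415 h⁻¹
CL = k × Vd = 0.04415 × 180 = 7.947 L/h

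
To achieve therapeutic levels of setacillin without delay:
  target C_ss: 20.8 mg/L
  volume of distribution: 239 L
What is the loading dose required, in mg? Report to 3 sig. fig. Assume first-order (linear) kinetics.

4970 mg

LD = Css × Vd = 20.8 × 239 = 4971 mg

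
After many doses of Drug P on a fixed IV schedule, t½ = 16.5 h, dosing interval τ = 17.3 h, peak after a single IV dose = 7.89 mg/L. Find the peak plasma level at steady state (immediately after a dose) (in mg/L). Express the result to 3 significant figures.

k = ln2 / t½ = 0.693147 / 16.5 = 0.04201 h⁻¹
e^(−kτ) = e^(−0.04201 × 17.3) = 0.4835
Accumulation ratio R = 1 / (1 − e^(−kτ)) = 1 / (1 − 0.4835) = 1.936
Steady-state peak = C₀ × R = 7.89 × 1.936 = 15.28 mg/L

15.3 mg/L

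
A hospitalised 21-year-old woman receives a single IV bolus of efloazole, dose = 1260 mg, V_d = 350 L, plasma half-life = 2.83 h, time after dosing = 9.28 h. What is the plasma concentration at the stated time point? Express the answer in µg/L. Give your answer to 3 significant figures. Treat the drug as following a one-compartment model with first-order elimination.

371 µg/L

C₀ = Dose / Vd = 1260 / 350 = 3.600 mg/L
k = ln2 / t½ = 0.693147 / 2.83 = 0.2449 h⁻¹
C = C₀ · e^(−k·t) = 3.600 × e^(−0.2449 × 9.28)
  = 3.600 × 0.1030 = 0.3708 mg/L
Convert: 0.3708 mg/L × 1000 = 370.8 µg/L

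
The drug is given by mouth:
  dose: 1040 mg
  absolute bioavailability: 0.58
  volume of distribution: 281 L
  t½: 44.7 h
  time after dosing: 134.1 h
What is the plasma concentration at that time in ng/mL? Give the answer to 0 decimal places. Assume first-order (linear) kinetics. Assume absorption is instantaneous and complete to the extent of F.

268 ng/mL

Amount reaching circulation = F × Dose = 0.58 × 1040 = 603.2 mg
C₀ = F·Dose / Vd = 603.2 / 281 = 2.147 mg/L
k = ln2 / t½ = 0.693147 / 44.7 = 0.01551 h⁻¹
t / t½ = 134.1 / 44.7 = 3 half-lives
C = C₀ × (1/2)^3 = 2.147 × 0.1250 = 0.2684 mg/L
Convert: 0.2684 mg/L × 1000 = 268.4 ng/mL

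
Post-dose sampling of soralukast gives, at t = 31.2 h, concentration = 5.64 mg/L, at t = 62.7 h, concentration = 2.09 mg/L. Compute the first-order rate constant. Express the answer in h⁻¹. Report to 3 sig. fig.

0.0315 h⁻¹

k = ln(C₁/C₂) / (t₂ − t₁) = ln(5.64/2.09) / (62.7 − 31.2)
  = 0.9927 / 31.50 = 0.03151 h⁻¹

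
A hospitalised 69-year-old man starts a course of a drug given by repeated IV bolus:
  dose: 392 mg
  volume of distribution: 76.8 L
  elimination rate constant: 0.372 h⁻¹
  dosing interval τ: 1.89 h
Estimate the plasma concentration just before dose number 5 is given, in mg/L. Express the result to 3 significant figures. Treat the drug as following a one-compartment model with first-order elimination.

C₀ per dose = Dose / Vd = 392 / 76.8 = 5.104 mg/L
Fraction remaining after one interval: r = e^(−kτ) = e^(−0.3720 × 1.89) = 0.4951
Before dose 5, 4 doses have been given (aged 1τ, 2τ, 3τ, 4τ).
C_trough = C₀ × (r + r² + … + r^4) = C₀ × r(1−r^4)/(1−r)
        = 5.104 × 0.4951 × (1 − 0.06009) / (1 − 0.4951) = 4.704 mg/L

4.70 mg/L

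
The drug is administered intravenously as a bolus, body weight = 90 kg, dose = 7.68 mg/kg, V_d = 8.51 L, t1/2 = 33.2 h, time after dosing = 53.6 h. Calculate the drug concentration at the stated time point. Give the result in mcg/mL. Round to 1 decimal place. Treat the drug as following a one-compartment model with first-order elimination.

26.5 mcg/mL

Total dose = 7.68 × 90 = 691.2 mg
C₀ = Dose / Vd = 691.2 / 8.51 = 81.22 mg/L
k = ln2 / t½ = 0.693147 / 33.2 = 0.02088 h⁻¹
C = C₀ · e^(−k·t) = 81.22 × e^(−0.02088 × 53.6)
  = 81.22 × 0.3266 = 26.53 mg/L
(26.53 mg/L = 26.53 mcg/mL)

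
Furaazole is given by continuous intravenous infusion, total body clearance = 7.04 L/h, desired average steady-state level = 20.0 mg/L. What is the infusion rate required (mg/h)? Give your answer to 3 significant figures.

141 mg/h

At steady state, infusion rate R₀ = Css × CL = 20.0 × 7.040 = 140.8 mg/h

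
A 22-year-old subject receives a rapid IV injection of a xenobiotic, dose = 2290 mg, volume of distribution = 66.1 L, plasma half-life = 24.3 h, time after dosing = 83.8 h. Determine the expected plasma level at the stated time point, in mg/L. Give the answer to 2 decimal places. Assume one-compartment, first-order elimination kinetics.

C₀ = Dose / Vd = 2290 / 66.1 = 34.64 mg/L
k = ln2 / t½ = 0.693147 / 24.3 = 0.02852 h⁻¹
C = C₀ · e^(−k·t) = 34.64 × e^(−0.02852 × 83.8)
  = 34.64 × 0.09163 = 3.174 mg/L

3.17 mg/L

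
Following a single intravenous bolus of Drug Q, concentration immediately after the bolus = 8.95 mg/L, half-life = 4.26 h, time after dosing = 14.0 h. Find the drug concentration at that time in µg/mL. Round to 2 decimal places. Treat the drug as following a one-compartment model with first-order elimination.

0.92 µg/mL

k = ln2 / t½ = 0.693147 / 4.26 = 0.1627 h⁻¹
C = C₀ · e^(−k·t) = 8.950 × e^(−0.1627 × 14.0)
  = 8.950 × 0.1025 = 0.9174 mg/L
(0.9174 mg/L = 0.9174 µg/mL)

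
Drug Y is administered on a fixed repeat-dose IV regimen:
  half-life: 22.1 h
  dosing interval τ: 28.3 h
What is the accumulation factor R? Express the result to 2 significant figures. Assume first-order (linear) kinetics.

1.7

k = ln2 / t½ = 0.693147 / 22.1 = 0.03136 h⁻¹
e^(−kτ) = e^(−0.03136 × 28.3) = 0.4117
Accumulation ratio R = 1 / (1 − e^(−kτ)) = 1 / (1 − 0.4117) = 1.700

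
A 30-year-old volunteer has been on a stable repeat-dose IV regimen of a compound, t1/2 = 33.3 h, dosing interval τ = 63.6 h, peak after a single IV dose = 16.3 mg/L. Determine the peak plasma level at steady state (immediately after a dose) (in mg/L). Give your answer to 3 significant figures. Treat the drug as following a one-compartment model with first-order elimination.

22.2 mg/L

k = ln2 / t½ = 0.693147 / 33.3 = 0.02082 h⁻¹
e^(−kτ) = e^(−0.02082 × 63.6) = 0.2660
Accumulation ratio R = 1 / (1 − e^(−kτ)) = 1 / (1 − 0.2660) = 1.362
Steady-state peak = C₀ × R = 16.3 × 1.362 = 22.20 mg/L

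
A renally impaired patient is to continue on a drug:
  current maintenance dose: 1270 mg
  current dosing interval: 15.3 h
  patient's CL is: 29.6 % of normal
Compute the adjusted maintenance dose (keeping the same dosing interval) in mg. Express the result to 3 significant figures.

376 mg

To keep the same average steady-state level, dosing rate must scale with clearance.
CL ratio = 29.6 / 100 = 0.2960
New dose (same interval) = 1270 × 0.2960 = 375.9 mg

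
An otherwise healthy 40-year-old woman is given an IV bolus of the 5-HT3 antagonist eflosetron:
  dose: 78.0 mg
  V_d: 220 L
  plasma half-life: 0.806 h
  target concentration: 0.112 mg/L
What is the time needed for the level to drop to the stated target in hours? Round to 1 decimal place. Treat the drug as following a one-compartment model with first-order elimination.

C₀ = Dose / Vd = 78.00 / 220 = 0.3545 mg/L
k = ln2 / t½ = 0.693147 / 0.806 = 0.8600 h⁻¹
t = ln(C₀ / C) / k = ln(0.3545 / 0.112) / 0.8600
  = ln(3.165) / 0.8600 = 1.152 / 0.8600 = 1.340 h

1.3 h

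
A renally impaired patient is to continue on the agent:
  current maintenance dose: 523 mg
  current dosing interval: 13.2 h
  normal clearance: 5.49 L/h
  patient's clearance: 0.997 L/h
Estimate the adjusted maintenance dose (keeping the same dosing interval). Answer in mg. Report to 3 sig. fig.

95.0 mg

To keep the same average steady-state level, dosing rate must scale with clearance.
CL ratio = 0.997 / 5.49 = 0.1816
New dose (same interval) = 523 × 0.1816 = 94.98 mg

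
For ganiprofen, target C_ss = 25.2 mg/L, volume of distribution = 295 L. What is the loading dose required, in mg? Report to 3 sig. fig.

LD = Css × Vd = 25.2 × 295 = 7434 mg

7430 mg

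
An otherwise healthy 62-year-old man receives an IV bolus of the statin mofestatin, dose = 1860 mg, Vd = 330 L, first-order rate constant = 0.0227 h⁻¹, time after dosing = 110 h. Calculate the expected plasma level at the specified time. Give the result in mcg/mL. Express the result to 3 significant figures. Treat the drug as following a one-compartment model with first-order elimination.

C₀ = Dose / Vd = 1860 / 330 = 5.636 mg/L
C = C₀ · e^(−k·t) = 5.636 × e^(−0.02270 × 110)
  = 5.636 × 0.08233 = 0.4640 mg/L
(0.4640 mg/L = 0.4640 mcg/mL)

0.464 mcg/mL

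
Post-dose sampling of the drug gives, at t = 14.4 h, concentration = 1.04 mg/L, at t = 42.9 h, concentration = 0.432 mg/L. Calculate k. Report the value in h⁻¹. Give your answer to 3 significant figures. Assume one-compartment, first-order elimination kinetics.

k = ln(C₁/C₂) / (t₂ − t₁) = ln(1.04/0.432) / (42.9 − 14.4)
  = 0.8786 / 28.50 = 0.03083 h⁻¹

0.0308 h⁻¹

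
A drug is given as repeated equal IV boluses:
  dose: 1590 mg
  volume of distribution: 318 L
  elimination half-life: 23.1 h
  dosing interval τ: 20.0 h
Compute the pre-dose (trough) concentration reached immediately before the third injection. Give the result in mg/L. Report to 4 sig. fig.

C₀ per dose = Dose / Vd = 1590 / 318 = 5.000 mg/L
k = ln2 / t½ = 0.693147 / 23.1 = 0.03001 h⁻¹
Fraction remaining after one interval: r = e^(−kτ) = e^(−0.03001 × 20.0) = 0.5487
Before dose 3, 2 doses have been given (aged 1τ, 2τ).
C_trough = C₀ × (r + r²) = 5.000 × (0.5487 + 0.3011) = 4.249 mg/L

4.249 mg/L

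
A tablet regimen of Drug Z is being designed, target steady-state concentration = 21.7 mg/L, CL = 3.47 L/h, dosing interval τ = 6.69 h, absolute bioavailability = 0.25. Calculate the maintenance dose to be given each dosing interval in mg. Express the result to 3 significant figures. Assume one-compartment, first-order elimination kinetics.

At steady state, F × (Dose/τ) = Css × CL.
Dose = Css × CL × τ / F = 21.7 × 3.470 × 6.69 / 0.25 = 2015 mg

2020 mg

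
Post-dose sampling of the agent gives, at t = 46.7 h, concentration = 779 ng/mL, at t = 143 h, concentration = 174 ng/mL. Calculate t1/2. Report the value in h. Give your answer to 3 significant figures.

44.5 h

k = ln(C₁/C₂) / (t₂ − t₁) = ln(779/174) / (143 − 46.7)
  = 1.499 / 96.30 = 0.01557 h⁻¹
t½ = ln2 / k = 0.693147 / 0.01557 = 44.52 h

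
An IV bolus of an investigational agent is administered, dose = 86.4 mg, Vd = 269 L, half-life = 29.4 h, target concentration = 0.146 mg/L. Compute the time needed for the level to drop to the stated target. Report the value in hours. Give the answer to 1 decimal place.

33.4 h

C₀ = Dose / Vd = 86.40 / 269 = 0.3212 mg/L
k = ln2 / t½ = 0.693147 / 29.4 = 0.02358 h⁻¹
t = ln(C₀ / C) / k = ln(0.3212 / 0.146) / 0.02358
  = ln(2.200) / 0.02358 = 0.7885 / 0.02358 = 33.44 h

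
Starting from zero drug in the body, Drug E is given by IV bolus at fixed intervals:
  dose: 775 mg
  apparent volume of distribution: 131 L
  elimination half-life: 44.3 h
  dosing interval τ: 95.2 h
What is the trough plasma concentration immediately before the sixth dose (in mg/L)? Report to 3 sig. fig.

1.72 mg/L

C₀ per dose = Dose / Vd = 775 / 131 = 5.916 mg/L
k = ln2 / t½ = 0.693147 / 44.3 = 0.01565 h⁻¹
Fraction remaining after one interval: r = e^(−kτ) = e^(−0.01565 × 95.2) = 0.2254
Before dose 6, 5 doses have been given (aged 1τ, 2τ, 3τ, 4τ, 5τ).
C_trough = C₀ × (r + r² + … + r^5) = C₀ × r(1−r^5)/(1−r)
        = 5.916 × 0.2254 × (1 − 0.0005818) / (1 − 0.2254) = 1.720 mg/L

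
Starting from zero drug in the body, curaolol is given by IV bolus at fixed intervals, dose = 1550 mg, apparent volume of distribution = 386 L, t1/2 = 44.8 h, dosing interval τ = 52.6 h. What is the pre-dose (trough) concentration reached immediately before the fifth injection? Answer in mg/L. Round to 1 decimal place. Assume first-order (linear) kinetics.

C₀ per dose = Dose / Vd = 1550 / 386 = 4.016 mg/L
k = ln2 / t½ = 0.693147 / 44.8 = 0.01547 h⁻¹
Fraction remaining after one interval: r = e^(−kτ) = e^(−0.01547 × 52.6) = 0.4432
Before dose 5, 4 doses have been given (aged 1τ, 2τ, 3τ, 4τ).
C_trough = C₀ × (r + r² + … + r^4) = C₀ × r(1−r^4)/(1−r)
        = 4.016 × 0.4432 × (1 − 0.03858) / (1 − 0.4432) = 3.073 mg/L

3.1 mg/L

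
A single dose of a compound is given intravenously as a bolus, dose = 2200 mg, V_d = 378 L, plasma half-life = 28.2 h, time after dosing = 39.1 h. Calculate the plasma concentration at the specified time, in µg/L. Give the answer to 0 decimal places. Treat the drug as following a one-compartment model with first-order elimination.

2226 µg/L

C₀ = Dose / Vd = 2200 / 378 = 5.820 mg/L
k = ln2 / t½ = 0.693147 / 28.2 = 0.02458 h⁻¹
C = C₀ · e^(−k·t) = 5.820 × e^(−0.02458 × 39.1)
  = 5.820 × 0.3825 = 2.226 mg/L
Convert: 2.226 mg/L × 1000 = 2226 µg/L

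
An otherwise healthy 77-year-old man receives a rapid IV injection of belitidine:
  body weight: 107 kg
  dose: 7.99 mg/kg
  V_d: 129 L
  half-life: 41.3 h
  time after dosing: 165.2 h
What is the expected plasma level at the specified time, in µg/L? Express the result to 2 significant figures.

410 µg/L

Total dose = 7.99 × 107 = 854.9 mg
C₀ = Dose / Vd = 854.9 / 129 = 6.627 mg/L
k = ln2 / t½ = 0.693147 / 41.3 = 0.01678 h⁻¹
t / t½ = 165.2 / 41.3 = 4 half-lives
C = C₀ × (1/2)^4 = 6.627 × 0.06250 = 0.4142 mg/L
Convert: 0.4142 mg/L × 1000 = 414.2 µg/L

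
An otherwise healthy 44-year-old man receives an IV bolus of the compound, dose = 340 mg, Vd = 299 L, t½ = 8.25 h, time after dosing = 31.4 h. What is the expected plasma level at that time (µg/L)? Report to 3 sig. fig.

81.3 µg/L

C₀ = Dose / Vd = 340.0 / 299 = 1.137 mg/L
k = ln2 / t½ = 0.693147 / 8.25 = 0.08402 h⁻¹
C = C₀ · e^(−k·t) = 1.137 × e^(−0.08402 × 31.4)
  = 1.137 × 0.07149 = 0.08128 mg/L
Convert: 0.08128 mg/L × 1000 = 81.28 µg/L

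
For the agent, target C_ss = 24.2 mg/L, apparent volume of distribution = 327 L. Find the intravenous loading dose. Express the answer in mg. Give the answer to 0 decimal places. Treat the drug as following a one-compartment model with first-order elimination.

7913 mg

LD = Css × Vd = 24.2 × 327 = 7913 mg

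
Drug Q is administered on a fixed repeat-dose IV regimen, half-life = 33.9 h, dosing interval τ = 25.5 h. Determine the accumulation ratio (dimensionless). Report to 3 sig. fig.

k = ln2 / t½ = 0.693147 / 33.9 = 0.02045 h⁻¹
e^(−kτ) = e^(−0.02045 × 25.5) = 0.5936
Accumulation ratio R = 1 / (1 − e^(−kτ)) = 1 / (1 − 0.5936) = 2.461

2.46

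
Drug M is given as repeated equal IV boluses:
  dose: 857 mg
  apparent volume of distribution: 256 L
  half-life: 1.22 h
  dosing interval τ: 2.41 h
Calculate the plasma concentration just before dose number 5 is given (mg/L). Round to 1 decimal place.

1.1 mg/L

C₀ per dose = Dose / Vd = 857 / 256 = 3.348 mg/L
k = ln2 / t½ = 0.693147 / 1.22 = 0.5682 h⁻¹
Fraction remaining after one interval: r = e^(−kτ) = e^(−0.5682 × 2.41) = 0.2543
Before dose 5, 4 doses have been given (aged 1τ, 2τ, 3τ, 4τ).
C_trough = C₀ × (r + r² + … + r^4) = C₀ × r(1−r^4)/(1−r)
        = 3.348 × 0.2543 × (1 − 0.004182) / (1 − 0.2543) = 1.137 mg/L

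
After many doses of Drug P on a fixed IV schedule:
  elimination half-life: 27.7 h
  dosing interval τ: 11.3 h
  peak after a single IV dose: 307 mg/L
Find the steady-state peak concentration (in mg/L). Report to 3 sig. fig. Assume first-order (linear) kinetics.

k = ln2 / t½ = 0.693147 / 27.7 = 0.02502 h⁻¹
e^(−kτ) = e^(−0.02502 × 11.3) = 0.7537
Accumulation ratio R = 1 / (1 − e^(−kτ)) = 1 / (1 − 0.7537) = 4.060
Steady-state peak = C₀ × R = 307 × 4.060 = 1246 mg/L

1250 mg/L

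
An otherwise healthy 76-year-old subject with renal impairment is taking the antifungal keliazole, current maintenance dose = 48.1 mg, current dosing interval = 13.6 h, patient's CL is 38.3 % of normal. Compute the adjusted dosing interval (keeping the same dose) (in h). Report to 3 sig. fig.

35.5 h

To keep the same average steady-state level, dosing rate must scale with clearance.
CL ratio = 38.3 / 100 = 0.3830
New interval (same dose) = 13.6 / 0.3830 = 35.51 h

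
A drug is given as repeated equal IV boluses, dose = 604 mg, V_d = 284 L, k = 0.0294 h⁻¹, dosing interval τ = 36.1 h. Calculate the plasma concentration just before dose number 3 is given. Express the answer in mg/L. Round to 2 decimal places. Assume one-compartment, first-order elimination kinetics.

0.99 mg/L

C₀ per dose = Dose / Vd = 604 / 284 = 2.127 mg/L
Fraction remaining after one interval: r = e^(−kτ) = e^(−0.02940 × 36.1) = 0.3460
Before dose 3, 2 doses have been given (aged 1τ, 2τ).
C_trough = C₀ × (r + r²) = 2.127 × (0.3460 + 0.1197) = 0.9905 mg/L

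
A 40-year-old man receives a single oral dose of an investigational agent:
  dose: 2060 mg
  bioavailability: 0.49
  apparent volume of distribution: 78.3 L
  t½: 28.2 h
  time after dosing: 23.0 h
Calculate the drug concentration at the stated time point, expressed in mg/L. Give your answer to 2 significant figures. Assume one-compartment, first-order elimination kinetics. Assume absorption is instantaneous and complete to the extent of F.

7.3 mg/L

Amount reaching circulation = F × Dose = 0.49 × 2060 = 1009 mg
C₀ = F·Dose / Vd = 1009 / 78.3 = 12.89 mg/L
k = ln2 / t½ = 0.693147 / 28.2 = 0.02458 h⁻¹
C = C₀ · e^(−k·t) = 12.89 × e^(−0.02458 × 23.0)
  = 12.89 × 0.5682 = 7.324 mg/L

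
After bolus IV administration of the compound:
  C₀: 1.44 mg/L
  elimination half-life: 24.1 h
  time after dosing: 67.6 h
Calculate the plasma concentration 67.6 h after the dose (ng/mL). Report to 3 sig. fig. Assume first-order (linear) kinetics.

206 ng/mL

k = ln2 / t½ = 0.693147 / 24.1 = 0.02876 h⁻¹
C = C₀ · e^(−k·t) = 1.440 × e^(−0.02876 × 67.6)
  = 1.440 × 0.1431 = 0.2061 mg/L
Convert: 0.2061 mg/L × 1000 = 206.1 ng/mL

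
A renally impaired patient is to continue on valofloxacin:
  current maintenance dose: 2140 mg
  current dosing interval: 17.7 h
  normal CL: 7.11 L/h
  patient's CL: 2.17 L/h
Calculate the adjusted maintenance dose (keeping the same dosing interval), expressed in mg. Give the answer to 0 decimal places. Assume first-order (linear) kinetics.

To keep the same average steady-state level, dosing rate must scale with clearance.
CL ratio = 2.17 / 7.11 = 0.3052
New dose (same interval) = 2140 × 0.3052 = 653.1 mg

653 mg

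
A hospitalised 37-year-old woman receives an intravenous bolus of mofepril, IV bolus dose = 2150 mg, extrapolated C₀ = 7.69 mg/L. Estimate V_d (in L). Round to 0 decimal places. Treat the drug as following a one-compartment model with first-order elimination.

280 L

Vd = Dose / C₀ = 2150 / 7.69 = 279.6 L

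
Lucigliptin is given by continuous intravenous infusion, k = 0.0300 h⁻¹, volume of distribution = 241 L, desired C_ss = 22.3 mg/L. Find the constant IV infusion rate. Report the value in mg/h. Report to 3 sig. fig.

CL = k × Vd = 0.03000 × 241 = 7.230 L/h
At steady state, infusion rate R₀ = Css × CL = 22.3 × 7.230 = 161.2 mg/h

161 mg/h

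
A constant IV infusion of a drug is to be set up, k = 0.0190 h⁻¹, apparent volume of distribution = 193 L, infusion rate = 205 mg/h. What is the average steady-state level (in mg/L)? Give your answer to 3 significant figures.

55.9 mg/L

CL = k × Vd = 0.01900 × 193 = 3.667 L/h
At steady state Css = R₀ / CL = 205 / 3.667 = 55.90 mg/L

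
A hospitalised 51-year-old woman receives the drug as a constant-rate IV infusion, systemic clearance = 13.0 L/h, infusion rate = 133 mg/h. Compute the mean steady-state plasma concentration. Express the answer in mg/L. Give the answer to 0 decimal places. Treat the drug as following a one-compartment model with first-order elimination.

10 mg/L

At steady state Css = R₀ / CL = 133 / 13.00 = 10.23 mg/L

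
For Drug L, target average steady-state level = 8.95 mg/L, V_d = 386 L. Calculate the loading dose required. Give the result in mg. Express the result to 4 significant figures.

LD = Css × Vd = 8.95 × 386 = 3455 mg

3455 mg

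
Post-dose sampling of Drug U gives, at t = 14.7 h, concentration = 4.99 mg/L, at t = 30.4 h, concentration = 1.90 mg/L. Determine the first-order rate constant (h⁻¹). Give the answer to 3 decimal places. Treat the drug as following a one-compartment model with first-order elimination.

k = ln(C₁/C₂) / (t₂ − t₁) = ln(4.99/1.90) / (30.4 − 14.7)
  = 0.9656 / 15.70 = 0.06150 h⁻¹

0.062 h⁻¹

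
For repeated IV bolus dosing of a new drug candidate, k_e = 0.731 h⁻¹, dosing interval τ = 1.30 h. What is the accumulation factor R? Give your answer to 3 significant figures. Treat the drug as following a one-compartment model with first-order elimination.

e^(−kτ) = e^(−0.7310 × 1.30) = 0.3866
Accumulation ratio R = 1 / (1 − e^(−kτ)) = 1 / (1 − 0.3866) = 1.630

1.63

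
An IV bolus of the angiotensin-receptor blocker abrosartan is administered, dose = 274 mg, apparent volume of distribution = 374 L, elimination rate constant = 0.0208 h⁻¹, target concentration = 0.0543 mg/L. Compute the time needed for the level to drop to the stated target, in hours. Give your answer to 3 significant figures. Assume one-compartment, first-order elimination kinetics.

125 h

C₀ = Dose / Vd = 274.0 / 374 = 0.7326 mg/L
t = ln(C₀ / C) / k = ln(0.7326 / 0.0543) / 0.02080
  = ln(13.49) / 0.02080 = 2.602 / 0.02080 = 125.1 h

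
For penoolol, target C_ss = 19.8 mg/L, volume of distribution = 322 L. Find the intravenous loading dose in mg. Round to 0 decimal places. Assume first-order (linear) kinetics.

LD = Css × Vd = 19.8 × 322 = 6376 mg

6376 mg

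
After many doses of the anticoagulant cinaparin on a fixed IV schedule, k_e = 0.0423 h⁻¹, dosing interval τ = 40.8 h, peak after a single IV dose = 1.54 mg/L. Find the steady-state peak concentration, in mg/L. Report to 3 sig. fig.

e^(−kτ) = e^(−0.04230 × 40.8) = 0.1780
Accumulation ratio R = 1 / (1 − e^(−kτ)) = 1 / (1 − 0.1780) = 1.217
Steady-state peak = C₀ × R = 1.54 × 1.217 = 1.874 mg/L

1.87 mg/L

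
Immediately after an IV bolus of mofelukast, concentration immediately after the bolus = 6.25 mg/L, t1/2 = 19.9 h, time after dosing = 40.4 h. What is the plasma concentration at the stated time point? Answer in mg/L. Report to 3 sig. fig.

k = ln2 / t½ = 0.693147 / 19.9 = 0.03483 h⁻¹
C = C₀ · e^(−k·t) = 6.250 × e^(−0.03483 × 40.4)
  = 6.250 × 0.2448 = 1.530 mg/L

1.53 mg/L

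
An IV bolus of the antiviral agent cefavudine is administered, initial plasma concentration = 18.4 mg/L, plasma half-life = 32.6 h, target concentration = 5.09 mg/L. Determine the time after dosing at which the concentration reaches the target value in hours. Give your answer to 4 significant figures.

k = ln2 / t½ = 0.693147 / 32.6 = 0.02126 h⁻¹
t = ln(C₀ / C) / k = ln(18.40 / 5.09) / 0.02126
  = ln(3.615) / 0.02126 = 1.285 / 0.02126 = 60.44 h

60.44 h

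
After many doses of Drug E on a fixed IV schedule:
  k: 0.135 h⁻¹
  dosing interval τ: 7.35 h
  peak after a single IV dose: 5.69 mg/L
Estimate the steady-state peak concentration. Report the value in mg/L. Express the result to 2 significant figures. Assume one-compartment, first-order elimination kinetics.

e^(−kτ) = e^(−0.1350 × 7.35) = 0.3707
Accumulation ratio R = 1 / (1 − e^(−kτ)) = 1 / (1 − 0.3707) = 1.589
Steady-state peak = C₀ × R = 5.69 × 1.589 = 9.041 mg/L

9.0 mg/L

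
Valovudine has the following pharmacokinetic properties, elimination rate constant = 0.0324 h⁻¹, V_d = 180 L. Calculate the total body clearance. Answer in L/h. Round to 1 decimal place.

5.8 L/h

CL = k × Vd = 0.0324 × 180 = 5.832 L/h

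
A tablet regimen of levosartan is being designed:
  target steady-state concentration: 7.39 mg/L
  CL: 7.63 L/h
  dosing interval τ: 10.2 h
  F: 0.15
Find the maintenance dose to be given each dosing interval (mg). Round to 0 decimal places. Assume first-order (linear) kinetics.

At steady state, F × (Dose/τ) = Css × CL.
Dose = Css × CL × τ / F = 7.39 × 7.630 × 10.2 / 0.15 = 3834 mg

3834 mg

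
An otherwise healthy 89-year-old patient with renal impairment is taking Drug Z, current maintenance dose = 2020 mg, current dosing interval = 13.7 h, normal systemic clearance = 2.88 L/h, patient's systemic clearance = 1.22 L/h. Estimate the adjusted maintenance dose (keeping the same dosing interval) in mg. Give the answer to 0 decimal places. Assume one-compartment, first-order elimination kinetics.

856 mg

To keep the same average steady-state level, dosing rate must scale with clearance.
CL ratio = 1.22 / 2.88 = 0.4236
New dose (same interval) = 2020 × 0.4236 = 855.7 mg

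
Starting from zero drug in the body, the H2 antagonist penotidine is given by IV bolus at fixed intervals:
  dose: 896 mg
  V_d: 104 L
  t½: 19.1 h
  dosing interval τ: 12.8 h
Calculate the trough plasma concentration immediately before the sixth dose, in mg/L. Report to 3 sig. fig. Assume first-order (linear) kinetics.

C₀ per dose = Dose / Vd = 896 / 104 = 8.615 mg/L
k = ln2 / t½ = 0.693147 / 19.1 = 0.03629 h⁻¹
Fraction remaining after one interval: r = e^(−kτ) = e^(−0.03629 × 12.8) = 0.6284
Before dose 6, 5 doses have been given (aged 1τ, 2τ, 3τ, 4τ, 5τ).
C_trough = C₀ × (r + r² + … + r^5) = C₀ × r(1−r^5)/(1−r)
        = 8.615 × 0.6284 × (1 − 0.09799) / (1 − 0.6284) = 13.14 mg/L

13.1 mg/L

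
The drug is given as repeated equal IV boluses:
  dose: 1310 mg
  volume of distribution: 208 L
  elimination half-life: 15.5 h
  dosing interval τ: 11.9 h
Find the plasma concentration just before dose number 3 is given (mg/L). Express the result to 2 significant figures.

5.9 mg/L

C₀ per dose = Dose / Vd = 1310 / 208 = 6.298 mg/L
k = ln2 / t½ = 0.693147 / 15.5 = 0.04472 h⁻¹
Fraction remaining after one interval: r = e^(−kτ) = e^(−0.04472 × 11.9) = 0.5873
Before dose 3, 2 doses have been given (aged 1τ, 2τ).
C_trough = C₀ × (r + r²) = 6.298 × (0.5873 + 0.3449) = 5.871 mg/L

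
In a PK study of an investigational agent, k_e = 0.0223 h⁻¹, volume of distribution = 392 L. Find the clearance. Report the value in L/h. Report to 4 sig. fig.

8.742 L/h

CL = k × Vd = 0.0223 × 392 = 8.742 L/h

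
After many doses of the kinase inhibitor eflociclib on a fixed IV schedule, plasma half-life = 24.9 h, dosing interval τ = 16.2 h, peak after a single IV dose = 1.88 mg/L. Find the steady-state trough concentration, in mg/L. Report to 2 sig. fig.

k = ln2 / t½ = 0.693147 / 24.9 = 0.02784 h⁻¹
e^(−kτ) = e^(−0.02784 × 16.2) = 0.6370
Accumulation ratio R = 1 / (1 − e^(−kτ)) = 1 / (1 − 0.6370) = 2.755
Steady-state trough = C₀ × R × e^(−kτ) = 1.88 × 2.755 × 0.6370 = 3.299 mg/L

3.3 mg/L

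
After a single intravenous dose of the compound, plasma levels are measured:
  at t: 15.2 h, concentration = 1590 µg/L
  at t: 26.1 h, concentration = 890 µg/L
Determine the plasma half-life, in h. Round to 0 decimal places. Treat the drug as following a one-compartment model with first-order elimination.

k = ln(C₁/C₂) / (t₂ − t₁) = ln(1590/890) / (26.1 − 15.2)
  = 0.5803 / 10.90 = 0.05324 h⁻¹
t½ = ln2 / k = 0.693147 / 0.05324 = 13.02 h

13 h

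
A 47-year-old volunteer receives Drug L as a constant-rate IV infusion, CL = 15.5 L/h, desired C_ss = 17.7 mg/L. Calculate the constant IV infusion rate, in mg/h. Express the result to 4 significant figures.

At steady state, infusion rate R₀ = Css × CL = 17.7 × 15.50 = 274.4 mg/h

274.4 mg/h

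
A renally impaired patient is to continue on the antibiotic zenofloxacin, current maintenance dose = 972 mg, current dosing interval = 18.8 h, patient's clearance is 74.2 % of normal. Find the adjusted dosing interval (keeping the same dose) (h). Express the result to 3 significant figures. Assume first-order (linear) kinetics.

25.3 h

To keep the same average steady-state level, dosing rate must scale with clearance.
CL ratio = 74.2 / 100 = 0.7420
New interval (same dose) = 18.8 / 0.7420 = 25.34 h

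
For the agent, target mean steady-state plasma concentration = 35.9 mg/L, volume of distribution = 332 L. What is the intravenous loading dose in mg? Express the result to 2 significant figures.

12000 mg

LD = Css × Vd = 35.9 × 332 = 11920 mg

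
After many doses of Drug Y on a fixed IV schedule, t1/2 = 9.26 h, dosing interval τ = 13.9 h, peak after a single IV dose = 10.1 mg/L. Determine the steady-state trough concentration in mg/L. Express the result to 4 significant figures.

5.517 mg/L

k = ln2 / t½ = 0.693147 / 9.26 = 0.07485 h⁻¹
e^(−kτ) = e^(−0.07485 × 13.9) = 0.3533
Accumulation ratio R = 1 / (1 − e^(−kτ)) = 1 / (1 − 0.3533) = 1.546
Steady-state trough = C₀ × R × e^(−kτ) = 10.1 × 1.546 × 0.3533 = 5.517 mg/L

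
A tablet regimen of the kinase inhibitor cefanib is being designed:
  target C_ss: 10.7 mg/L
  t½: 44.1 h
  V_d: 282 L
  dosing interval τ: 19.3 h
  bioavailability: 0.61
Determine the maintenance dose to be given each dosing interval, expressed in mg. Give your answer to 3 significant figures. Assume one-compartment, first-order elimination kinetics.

k = ln2 / t½ = 0.693147 / 44.1 = 0.01572 h⁻¹
CL = k × Vd = 0.01572 × 282 = 4.433 L/h
At steady state, F × (Dose/τ) = Css × CL.
Dose = Css × CL × τ / F = 10.7 × 4.433 × 19.3 / 0.61 = 1501 mg

1500 mg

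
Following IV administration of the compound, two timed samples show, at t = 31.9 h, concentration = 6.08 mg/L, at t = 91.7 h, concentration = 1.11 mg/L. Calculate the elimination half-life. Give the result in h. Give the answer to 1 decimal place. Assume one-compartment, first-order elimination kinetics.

k = ln(C₁/C₂) / (t₂ − t₁) = ln(6.08/1.11) / (91.7 − 31.9)
  = 1.701 / 59.80 = 0.02844 h⁻¹
t½ = ln2 / k = 0.693147 / 0.02844 = 24.37 h

24.4 h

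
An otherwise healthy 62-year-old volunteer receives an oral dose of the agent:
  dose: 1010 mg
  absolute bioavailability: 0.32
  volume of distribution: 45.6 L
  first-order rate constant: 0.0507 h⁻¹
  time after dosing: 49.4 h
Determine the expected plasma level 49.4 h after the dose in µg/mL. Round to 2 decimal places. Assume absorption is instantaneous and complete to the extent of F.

Amount reaching circulation = F × Dose = 0.32 × 1010 = 323.2 mg
C₀ = F·Dose / Vd = 323.2 / 45.6 = 7.088 mg/L
C = C₀ · e^(−k·t) = 7.088 × e^(−0.05070 × 49.4)
  = 7.088 × 0.08171 = 0.5792 mg/L
(0.5792 mg/L = 0.5792 µg/mL)

0.58 µg/mL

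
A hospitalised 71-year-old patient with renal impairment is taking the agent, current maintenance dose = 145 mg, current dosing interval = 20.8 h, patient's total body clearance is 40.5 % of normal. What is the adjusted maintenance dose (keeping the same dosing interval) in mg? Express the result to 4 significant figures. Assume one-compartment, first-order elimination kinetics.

To keep the same average steady-state level, dosing rate must scale with clearance.
CL ratio = 40.5 / 100 = 0.4050
New dose (same interval) = 145 × 0.4050 = 58.73 mg

58.73 mg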